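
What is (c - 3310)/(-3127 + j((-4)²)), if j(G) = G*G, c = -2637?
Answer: 5947/2871 ≈ 2.0714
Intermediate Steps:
j(G) = G²
(c - 3310)/(-3127 + j((-4)²)) = (-2637 - 3310)/(-3127 + ((-4)²)²) = -5947/(-3127 + 16²) = -5947/(-3127 + 256) = -5947/(-2871) = -5947*(-1/2871) = 5947/2871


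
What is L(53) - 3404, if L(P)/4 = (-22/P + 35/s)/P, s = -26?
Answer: -124308722/36517 ≈ -3404.1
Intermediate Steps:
L(P) = 4*(-35/26 - 22/P)/P (L(P) = 4*((-22/P + 35/(-26))/P) = 4*((-22/P + 35*(-1/26))/P) = 4*((-22/P - 35/26)/P) = 4*((-35/26 - 22/P)/P) = 4*(-35/26 - 22/P)/P)
L(53) - 3404 = (2/13)*(-572 - 35*53)/53² - 3404 = (2/13)*(1/2809)*(-572 - 1855) - 3404 = (2/13)*(1/2809)*(-2427) - 3404 = -4854/36517 - 3404 = -124308722/36517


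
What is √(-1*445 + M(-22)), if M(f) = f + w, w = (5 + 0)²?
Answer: I*√442 ≈ 21.024*I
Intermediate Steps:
w = 25 (w = 5² = 25)
M(f) = 25 + f (M(f) = f + 25 = 25 + f)
√(-1*445 + M(-22)) = √(-1*445 + (25 - 22)) = √(-445 + 3) = √(-442) = I*√442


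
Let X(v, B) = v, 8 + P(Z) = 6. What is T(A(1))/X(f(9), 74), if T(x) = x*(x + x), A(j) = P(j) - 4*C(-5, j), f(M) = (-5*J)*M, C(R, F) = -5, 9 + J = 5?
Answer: 18/5 ≈ 3.6000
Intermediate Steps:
J = -4 (J = -9 + 5 = -4)
P(Z) = -2 (P(Z) = -8 + 6 = -2)
f(M) = 20*M (f(M) = (-5*(-4))*M = 20*M)
A(j) = 18 (A(j) = -2 - 4*(-5) = -2 + 20 = 18)
T(x) = 2*x**2 (T(x) = x*(2*x) = 2*x**2)
T(A(1))/X(f(9), 74) = (2*18**2)/((20*9)) = (2*324)/180 = 648*(1/180) = 18/5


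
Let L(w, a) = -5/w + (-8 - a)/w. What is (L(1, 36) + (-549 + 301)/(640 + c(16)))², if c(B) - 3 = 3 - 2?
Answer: 63218401/25921 ≈ 2438.9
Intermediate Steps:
c(B) = 4 (c(B) = 3 + (3 - 2) = 3 + 1 = 4)
L(w, a) = -5/w + (-8 - a)/w
(L(1, 36) + (-549 + 301)/(640 + c(16)))² = ((-13 - 1*36)/1 + (-549 + 301)/(640 + 4))² = (1*(-13 - 36) - 248/644)² = (1*(-49) - 248*1/644)² = (-49 - 62/161)² = (-7951/161)² = 63218401/25921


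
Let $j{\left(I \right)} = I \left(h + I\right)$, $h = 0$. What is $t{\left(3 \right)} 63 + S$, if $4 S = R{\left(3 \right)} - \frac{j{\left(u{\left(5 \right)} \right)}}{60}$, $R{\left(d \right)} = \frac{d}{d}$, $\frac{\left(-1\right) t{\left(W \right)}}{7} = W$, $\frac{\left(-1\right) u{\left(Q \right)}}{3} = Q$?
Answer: $- \frac{21179}{16} \approx -1323.7$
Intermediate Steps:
$u{\left(Q \right)} = - 3 Q$
$t{\left(W \right)} = - 7 W$
$j{\left(I \right)} = I^{2}$ ($j{\left(I \right)} = I \left(0 + I\right) = I I = I^{2}$)
$R{\left(d \right)} = 1$
$S = - \frac{11}{16}$ ($S = \frac{1 - \frac{\left(\left(-3\right) 5\right)^{2}}{60}}{4} = \frac{1 - \left(-15\right)^{2} \cdot \frac{1}{60}}{4} = \frac{1 - 225 \cdot \frac{1}{60}}{4} = \frac{1 - \frac{15}{4}}{4} = \frac{1}{4} \left(- \frac{11}{4}\right) = - \frac{11}{16} \approx -0.6875$)
$t{\left(3 \right)} 63 + S = \left(-7\right) 3 \cdot 63 - \frac{11}{16} = \left(-21\right) 63 - \frac{11}{16} = -1323 - \frac{11}{16} = - \frac{21179}{16}$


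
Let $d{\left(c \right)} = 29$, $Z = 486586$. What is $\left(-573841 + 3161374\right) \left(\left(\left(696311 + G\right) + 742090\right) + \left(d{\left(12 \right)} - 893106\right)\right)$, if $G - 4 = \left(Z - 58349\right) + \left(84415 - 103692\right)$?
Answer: $2469251691504$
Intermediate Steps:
$G = 408964$ ($G = 4 + \left(\left(486586 - 58349\right) + \left(84415 - 103692\right)\right) = 4 + \left(428237 + \left(84415 - 103692\right)\right) = 4 + \left(428237 - 19277\right) = 4 + 408960 = 408964$)
$\left(-573841 + 3161374\right) \left(\left(\left(696311 + G\right) + 742090\right) + \left(d{\left(12 \right)} - 893106\right)\right) = \left(-573841 + 3161374\right) \left(\left(\left(696311 + 408964\right) + 742090\right) + \left(29 - 893106\right)\right) = 2587533 \left(\left(1105275 + 742090\right) + \left(29 - 893106\right)\right) = 2587533 \left(1847365 - 893077\right) = 2587533 \cdot 954288 = 2469251691504$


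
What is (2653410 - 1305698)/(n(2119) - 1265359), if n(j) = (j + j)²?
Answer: 1347712/16695285 ≈ 0.080724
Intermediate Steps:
n(j) = 4*j² (n(j) = (2*j)² = 4*j²)
(2653410 - 1305698)/(n(2119) - 1265359) = (2653410 - 1305698)/(4*2119² - 1265359) = 1347712/(4*4490161 - 1265359) = 1347712/(17960644 - 1265359) = 1347712/16695285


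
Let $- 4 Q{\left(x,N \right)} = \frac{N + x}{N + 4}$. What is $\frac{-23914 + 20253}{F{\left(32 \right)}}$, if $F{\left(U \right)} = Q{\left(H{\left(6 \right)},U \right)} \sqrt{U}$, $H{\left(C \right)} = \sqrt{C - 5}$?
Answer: $\frac{21966 \sqrt{2}}{11} \approx 2824.1$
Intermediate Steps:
$H{\left(C \right)} = \sqrt{-5 + C}$
$Q{\left(x,N \right)} = - \frac{N + x}{4 \left(4 + N\right)}$ ($Q{\left(x,N \right)} = - \frac{\left(N + x\right) \frac{1}{N + 4}}{4} = - \frac{\left(N + x\right) \frac{1}{4 + N}}{4} = - \frac{\frac{1}{4 + N} \left(N + x\right)}{4} = - \frac{N + x}{4 \left(4 + N\right)}$)
$F{\left(U \right)} = \frac{\sqrt{U} \left(-1 - U\right)}{4 \left(4 + U\right)}$ ($F{\left(U \right)} = \frac{- U - \sqrt{-5 + 6}}{4 \left(4 + U\right)} \sqrt{U} = \frac{- U - \sqrt{1}}{4 \left(4 + U\right)} \sqrt{U} = \frac{- U - 1}{4 \left(4 + U\right)} \sqrt{U} = \frac{-1 - U}{4 \left(4 + U\right)} \sqrt{U} = \frac{\sqrt{U} \left(-1 - U\right)}{4 \left(4 + U\right)}$)
$\frac{-23914 + 20253}{F{\left(32 \right)}} = \frac{-23914 + 20253}{\frac{1}{4} \sqrt{32} \frac{1}{4 + 32} \left(-1 - 32\right)} = - \frac{3661}{\frac{1}{4} \cdot 4 \sqrt{2} \cdot \frac{1}{36} \left(-1 - 32\right)} = - \frac{3661}{\frac{1}{4} \cdot 4 \sqrt{2} \cdot \frac{1}{36} \left(-33\right)} = - \frac{3661}{\left(- \frac{11}{12}\right) \sqrt{2}} = - 3661 \left(- \frac{6 \sqrt{2}}{11}\right) = \frac{21966 \sqrt{2}}{11}$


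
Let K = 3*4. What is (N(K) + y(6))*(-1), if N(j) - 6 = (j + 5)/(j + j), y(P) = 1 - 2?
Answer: -137/24 ≈ -5.7083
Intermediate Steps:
y(P) = -1
K = 12
N(j) = 6 + (5 + j)/(2*j) (N(j) = 6 + (j + 5)/(j + j) = 6 + (5 + j)/((2*j)) = 6 + (5 + j)*(1/(2*j)) = 6 + (5 + j)/(2*j))
(N(K) + y(6))*(-1) = ((½)*(5 + 13*12)/12 - 1)*(-1) = ((½)*(1/12)*(5 + 156) - 1)*(-1) = ((½)*(1/12)*161 - 1)*(-1) = (161/24 - 1)*(-1) = (137/24)*(-1) = -137/24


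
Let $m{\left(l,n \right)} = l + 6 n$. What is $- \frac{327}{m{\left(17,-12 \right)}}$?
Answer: $\frac{327}{55} \approx 5.9455$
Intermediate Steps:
$- \frac{327}{m{\left(17,-12 \right)}} = - \frac{327}{17 + 6 \left(-12\right)} = - \frac{327}{17 - 72} = - \frac{327}{-55} = \left(-327\right) \left(- \frac{1}{55}\right) = \frac{327}{55}$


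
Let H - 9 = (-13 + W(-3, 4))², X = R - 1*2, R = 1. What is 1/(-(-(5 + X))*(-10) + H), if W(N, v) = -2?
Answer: 1/194 ≈ 0.0051546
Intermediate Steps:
X = -1 (X = 1 - 1*2 = 1 - 2 = -1)
H = 234 (H = 9 + (-13 - 2)² = 9 + (-15)² = 9 + 225 = 234)
1/(-(-(5 + X))*(-10) + H) = 1/(-(-(5 - 1))*(-10) + 234) = 1/(-(-1*4)*(-10) + 234) = 1/(-(-4)*(-10) + 234) = 1/(-1*40 + 234) = 1/(-40 + 234) = 1/194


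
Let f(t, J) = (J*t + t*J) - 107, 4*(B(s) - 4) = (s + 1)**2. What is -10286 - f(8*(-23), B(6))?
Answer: -4199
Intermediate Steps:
B(s) = 4 + (1 + s)**2/4 (B(s) = 4 + (s + 1)**2/4 = 4 + (1 + s)**2/4)
f(t, J) = -107 + 2*J*t (f(t, J) = (J*t + J*t) - 107 = 2*J*t - 107 = -107 + 2*J*t)
-10286 - f(8*(-23), B(6)) = -10286 - (-107 + 2*(4 + (1 + 6)**2/4)*(8*(-23))) = -10286 - (-107 + 2*(4 + (1/4)*7**2)*(-184)) = -10286 - (-107 + 2*(4 + (1/4)*49)*(-184)) = -10286 - (-107 + 2*(4 + 49/4)*(-184)) = -10286 - (-107 + 2*(65/4)*(-184)) = -10286 - (-107 - 5980) = -10286 - 1*(-6087) = -10286 + 6087 = -4199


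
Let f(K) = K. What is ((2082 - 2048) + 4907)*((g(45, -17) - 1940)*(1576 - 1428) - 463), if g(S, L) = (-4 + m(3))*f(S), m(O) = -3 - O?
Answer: -1750018203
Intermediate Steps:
g(S, L) = -10*S (g(S, L) = (-4 + (-3 - 1*3))*S = (-4 + (-3 - 3))*S = (-4 - 6)*S = -10*S)
((2082 - 2048) + 4907)*((g(45, -17) - 1940)*(1576 - 1428) - 463) = ((2082 - 2048) + 4907)*((-10*45 - 1940)*(1576 - 1428) - 463) = (34 + 4907)*((-450 - 1940)*148 - 463) = 4941*(-2390*148 - 463) = 4941*(-353720 - 463) = 4941*(-354183) = -1750018203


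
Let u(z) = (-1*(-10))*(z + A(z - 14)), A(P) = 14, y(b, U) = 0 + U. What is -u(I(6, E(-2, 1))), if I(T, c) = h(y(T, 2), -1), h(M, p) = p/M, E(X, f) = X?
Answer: -135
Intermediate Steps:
y(b, U) = U
I(T, c) = -½ (I(T, c) = -1/2 = -1*½ = -½)
u(z) = 140 + 10*z (u(z) = (-1*(-10))*(z + 14) = 10*(14 + z) = 140 + 10*z)
-u(I(6, E(-2, 1))) = -(140 + 10*(-½)) = -(140 - 5) = -1*135 = -135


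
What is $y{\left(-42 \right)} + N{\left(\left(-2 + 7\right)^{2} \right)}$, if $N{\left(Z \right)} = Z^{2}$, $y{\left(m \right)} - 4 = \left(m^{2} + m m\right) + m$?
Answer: $4115$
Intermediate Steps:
$y{\left(m \right)} = 4 + m + 2 m^{2}$ ($y{\left(m \right)} = 4 + \left(\left(m^{2} + m m\right) + m\right) = 4 + \left(\left(m^{2} + m^{2}\right) + m\right) = 4 + \left(2 m^{2} + m\right) = 4 + \left(m + 2 m^{2}\right) = 4 + m + 2 m^{2}$)
$y{\left(-42 \right)} + N{\left(\left(-2 + 7\right)^{2} \right)} = \left(4 - 42 + 2 \left(-42\right)^{2}\right) + \left(\left(-2 + 7\right)^{2}\right)^{2} = \left(4 - 42 + 2 \cdot 1764\right) + \left(5^{2}\right)^{2} = \left(4 - 42 + 3528\right) + 25^{2} = 3490 + 625 = 4115$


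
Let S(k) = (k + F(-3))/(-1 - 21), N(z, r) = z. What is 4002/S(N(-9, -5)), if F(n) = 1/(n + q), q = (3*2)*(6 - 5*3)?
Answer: 2509254/257 ≈ 9763.6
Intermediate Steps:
q = -54 (q = 6*(6 - 15) = 6*(-9) = -54)
F(n) = 1/(-54 + n) (F(n) = 1/(n - 54) = 1/(-54 + n))
S(k) = 1/1254 - k/22 (S(k) = (k + 1/(-54 - 3))/(-1 - 21) = (k + 1/(-57))/(-22) = (k - 1/57)*(-1/22) = (-1/57 + k)*(-1/22) = 1/1254 - k/22)
4002/S(N(-9, -5)) = 4002/(1/1254 - 1/22*(-9)) = 4002/(1/1254 + 9/22) = 4002/(257/627) = 4002*(627/257) = 2509254/257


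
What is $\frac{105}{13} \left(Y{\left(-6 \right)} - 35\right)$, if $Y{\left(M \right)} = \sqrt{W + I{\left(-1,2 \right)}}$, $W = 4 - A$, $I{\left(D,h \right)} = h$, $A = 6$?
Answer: $- \frac{3675}{13} \approx -282.69$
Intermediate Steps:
$W = -2$ ($W = 4 - 6 = -2$)
$Y{\left(M \right)} = 0$ ($Y{\left(M \right)} = \sqrt{-2 + 2} = \sqrt{0} = 0$)
$\frac{105}{13} \left(Y{\left(-6 \right)} - 35\right) = \frac{105}{13} \left(0 - 35\right) = 105 \cdot \frac{1}{13} \left(-35\right) = \frac{105}{13} \left(-35\right) = - \frac{3675}{13}$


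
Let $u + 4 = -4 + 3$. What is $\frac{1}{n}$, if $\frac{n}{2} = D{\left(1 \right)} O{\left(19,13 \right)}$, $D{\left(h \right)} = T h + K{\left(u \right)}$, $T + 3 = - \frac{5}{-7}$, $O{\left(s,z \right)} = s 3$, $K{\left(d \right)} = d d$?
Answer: $\frac{7}{18126} \approx 0.00038619$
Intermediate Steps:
$u = -5$ ($u = -4 + \left(-4 + 3\right) = -4 - 1 = -5$)
$K{\left(d \right)} = d^{2}$
$O{\left(s,z \right)} = 3 s$
$T = - \frac{16}{7}$ ($T = -3 - \frac{5}{-7} = -3 - - \frac{5}{7} = -3 + \frac{5}{7} = - \frac{16}{7} \approx -2.2857$)
$D{\left(h \right)} = 25 - \frac{16 h}{7}$ ($D{\left(h \right)} = - \frac{16 h}{7} + \left(-5\right)^{2} = - \frac{16 h}{7} + 25 = 25 - \frac{16 h}{7}$)
$n = \frac{18126}{7}$ ($n = 2 \left(25 - \frac{16}{7}\right) 3 \cdot 19 = 2 \left(25 - \frac{16}{7}\right) 57 = 2 \cdot \frac{159}{7} \cdot 57 = 2 \cdot \frac{9063}{7} = \frac{18126}{7} \approx 2589.4$)
$\frac{1}{n} = \frac{1}{\frac{18126}{7}} = \frac{7}{18126}$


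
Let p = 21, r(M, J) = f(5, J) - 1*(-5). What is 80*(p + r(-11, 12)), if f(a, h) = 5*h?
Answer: 6880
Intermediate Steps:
r(M, J) = 5 + 5*J (r(M, J) = 5*J - 1*(-5) = 5*J + 5 = 5 + 5*J)
80*(p + r(-11, 12)) = 80*(21 + (5 + 5*12)) = 80*(21 + (5 + 60)) = 80*(21 + 65) = 80*86 = 6880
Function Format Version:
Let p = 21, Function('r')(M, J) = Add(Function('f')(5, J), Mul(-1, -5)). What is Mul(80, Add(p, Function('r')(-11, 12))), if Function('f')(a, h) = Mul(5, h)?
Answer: 6880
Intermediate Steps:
Function('r')(M, J) = Add(5, Mul(5, J)) (Function('r')(M, J) = Add(Mul(5, J), Mul(-1, -5)) = Add(Mul(5, J), 5) = Add(5, Mul(5, J)))
Mul(80, Add(p, Function('r')(-11, 12))) = Mul(80, Add(21, Add(5, Mul(5, 12)))) = Mul(80, Add(21, Add(5, 60))) = Mul(80, Add(21, 65)) = Mul(80, 86) = 6880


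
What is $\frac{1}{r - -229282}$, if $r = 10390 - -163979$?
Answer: $\frac{1}{403651} \approx 2.4774 \cdot 10^{-6}$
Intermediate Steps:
$r = 174369$ ($r = 10390 + 163979 = 174369$)
$\frac{1}{r - -229282} = \frac{1}{174369 - -229282} = \frac{1}{174369 + 229282} = \frac{1}{403651}$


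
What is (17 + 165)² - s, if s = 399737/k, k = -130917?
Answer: 4336894445/130917 ≈ 33127.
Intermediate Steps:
s = -399737/130917 (s = 399737/(-130917) = 399737*(-1/130917) = -399737/130917 ≈ -3.0534)
(17 + 165)² - s = (17 + 165)² - 1*(-399737/130917) = 182² + 399737/130917 = 33124 + 399737/130917 = 4336894445/130917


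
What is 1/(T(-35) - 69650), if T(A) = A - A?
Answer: -1/69650 ≈ -1.4358e-5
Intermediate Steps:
T(A) = 0
1/(T(-35) - 69650) = 1/(0 - 69650) = 1/(-69650) = -1/69650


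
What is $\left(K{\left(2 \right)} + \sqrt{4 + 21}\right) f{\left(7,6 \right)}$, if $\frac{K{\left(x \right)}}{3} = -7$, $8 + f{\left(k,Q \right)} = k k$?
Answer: $-656$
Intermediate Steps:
$f{\left(k,Q \right)} = -8 + k^{2}$ ($f{\left(k,Q \right)} = -8 + k k = -8 + k^{2}$)
$K{\left(x \right)} = -21$ ($K{\left(x \right)} = 3 \left(-7\right) = -21$)
$\left(K{\left(2 \right)} + \sqrt{4 + 21}\right) f{\left(7,6 \right)} = \left(-21 + \sqrt{4 + 21}\right) \left(-8 + 7^{2}\right) = \left(-21 + \sqrt{25}\right) \left(-8 + 49\right) = \left(-21 + 5\right) 41 = \left(-16\right) 41 = -656$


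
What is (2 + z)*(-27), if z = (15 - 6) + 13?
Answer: -648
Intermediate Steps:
z = 22 (z = 9 + 13 = 22)
(2 + z)*(-27) = (2 + 22)*(-27) = 24*(-27) = -648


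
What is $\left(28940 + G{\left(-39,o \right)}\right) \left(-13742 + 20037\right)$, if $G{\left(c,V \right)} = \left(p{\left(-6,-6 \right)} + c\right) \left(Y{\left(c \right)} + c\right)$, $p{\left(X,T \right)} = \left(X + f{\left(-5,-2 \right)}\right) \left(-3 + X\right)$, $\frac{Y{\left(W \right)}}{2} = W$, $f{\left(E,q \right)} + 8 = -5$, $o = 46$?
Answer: $84957320$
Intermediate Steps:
$f{\left(E,q \right)} = -13$ ($f{\left(E,q \right)} = -8 - 5 = -13$)
$Y{\left(W \right)} = 2 W$
$p{\left(X,T \right)} = \left(-13 + X\right) \left(-3 + X\right)$ ($p{\left(X,T \right)} = \left(X - 13\right) \left(-3 + X\right) = \left(-13 + X\right) \left(-3 + X\right)$)
$G{\left(c,V \right)} = 3 c \left(171 + c\right)$ ($G{\left(c,V \right)} = \left(\left(39 + \left(-6\right)^{2} - -96\right) + c\right) \left(2 c + c\right) = \left(\left(39 + 36 + 96\right) + c\right) 3 c = \left(171 + c\right) 3 c = 3 c \left(171 + c\right)$)
$\left(28940 + G{\left(-39,o \right)}\right) \left(-13742 + 20037\right) = \left(28940 + 3 \left(-39\right) \left(171 - 39\right)\right) \left(-13742 + 20037\right) = \left(28940 + 3 \left(-39\right) 132\right) 6295 = \left(28940 - 15444\right) 6295 = 13496 \cdot 6295 = 84957320$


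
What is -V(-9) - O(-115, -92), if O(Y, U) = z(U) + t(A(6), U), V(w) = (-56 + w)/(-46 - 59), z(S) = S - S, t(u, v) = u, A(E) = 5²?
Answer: -538/21 ≈ -25.619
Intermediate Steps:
A(E) = 25
z(S) = 0
V(w) = 8/15 - w/105 (V(w) = (-56 + w)/(-105) = (-56 + w)*(-1/105) = 8/15 - w/105)
O(Y, U) = 25 (O(Y, U) = 0 + 25 = 25)
-V(-9) - O(-115, -92) = -(8/15 - 1/105*(-9)) - 1*25 = -(8/15 + 3/35) - 25 = -1*13/21 - 25 = -13/21 - 25 = -538/21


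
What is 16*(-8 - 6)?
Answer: -224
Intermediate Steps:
16*(-8 - 6) = 16*(-14) = -224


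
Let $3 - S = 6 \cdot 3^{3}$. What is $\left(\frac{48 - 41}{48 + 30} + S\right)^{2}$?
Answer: $\frac{153636025}{6084} \approx 25252.0$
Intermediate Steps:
$S = -159$ ($S = 3 - 6 \cdot 3^{3} = 3 - 6 \cdot 27 = 3 - 162 = -159$)
$\left(\frac{48 - 41}{48 + 30} + S\right)^{2} = \left(\frac{48 - 41}{48 + 30} - 159\right)^{2} = \left(\frac{7}{78} - 159\right)^{2} = \left(- \frac{12395}{78}\right)^{2} = \frac{153636025}{6084}$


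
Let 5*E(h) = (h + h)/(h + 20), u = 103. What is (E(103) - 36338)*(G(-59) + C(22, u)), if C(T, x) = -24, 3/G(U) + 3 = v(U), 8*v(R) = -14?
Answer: 3486235584/3895 ≈ 8.9505e+5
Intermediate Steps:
v(R) = -7/4 (v(R) = (1/8)*(-14) = -7/4)
G(U) = -12/19 (G(U) = 3/(-3 - 7/4) = 3/(-19/4) = 3*(-4/19) = -12/19)
E(h) = 2*h/(5*(20 + h)) (E(h) = ((h + h)/(h + 20))/5 = ((2*h)/(20 + h))/5 = (2*h/(20 + h))/5 = 2*h/(5*(20 + h)))
(E(103) - 36338)*(G(-59) + C(22, u)) = ((2/5)*103/(20 + 103) - 36338)*(-12/19 - 24) = ((2/5)*103/123 - 36338)*(-468/19) = ((2/5)*103*(1/123) - 36338)*(-468/19) = (206/615 - 36338)*(-468/19) = -22347664/615*(-468/19) = 3486235584/3895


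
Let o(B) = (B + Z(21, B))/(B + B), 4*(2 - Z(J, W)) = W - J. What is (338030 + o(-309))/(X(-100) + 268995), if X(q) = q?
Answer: 417805529/332354220 ≈ 1.2571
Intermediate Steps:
Z(J, W) = 2 - W/4 + J/4 (Z(J, W) = 2 - (W - J)/4 = 2 + (-W/4 + J/4) = 2 - W/4 + J/4)
o(B) = (29/4 + 3*B/4)/(2*B) (o(B) = (B + (2 - B/4 + (¼)*21))/(B + B) = (B + (2 - B/4 + 21/4))/((2*B)) = (B + (29/4 - B/4))*(1/(2*B)) = (29/4 + 3*B/4)*(1/(2*B)) = (29/4 + 3*B/4)/(2*B))
(338030 + o(-309))/(X(-100) + 268995) = (338030 + (⅛)*(29 + 3*(-309))/(-309))/(-100 + 268995) = (338030 + (⅛)*(-1/309)*(29 - 927))/268895 = (338030 + (⅛)*(-1/309)*(-898))*(1/268895) = (338030 + 449/1236)*(1/268895) = (417805529/1236)*(1/268895) = 417805529/332354220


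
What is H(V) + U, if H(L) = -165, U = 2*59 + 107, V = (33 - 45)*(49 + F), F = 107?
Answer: 60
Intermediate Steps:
V = -1872 (V = (33 - 45)*(49 + 107) = -12*156 = -1872)
U = 225 (U = 118 + 107 = 225)
H(V) + U = -165 + 225 = 60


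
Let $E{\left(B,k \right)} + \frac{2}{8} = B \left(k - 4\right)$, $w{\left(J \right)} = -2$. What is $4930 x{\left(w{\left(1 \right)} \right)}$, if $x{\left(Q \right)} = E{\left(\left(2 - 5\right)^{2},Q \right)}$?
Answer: $- \frac{534905}{2} \approx -2.6745 \cdot 10^{5}$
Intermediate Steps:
$E{\left(B,k \right)} = - \frac{1}{4} + B \left(-4 + k\right)$ ($E{\left(B,k \right)} = - \frac{1}{4} + B \left(k - 4\right) = - \frac{1}{4} + B \left(-4 + k\right)$)
$x{\left(Q \right)} = - \frac{145}{4} + 9 Q$ ($x{\left(Q \right)} = - \frac{1}{4} - 4 \left(2 - 5\right)^{2} + \left(2 - 5\right)^{2} Q = - \frac{1}{4} - 4 \left(-3\right)^{2} + \left(-3\right)^{2} Q = - \frac{1}{4} - 36 + 9 Q = - \frac{145}{4} + 9 Q$)
$4930 x{\left(w{\left(1 \right)} \right)} = 4930 \left(- \frac{145}{4} + 9 \left(-2\right)\right) = 4930 \left(- \frac{145}{4} - 18\right) = 4930 \left(- \frac{217}{4}\right) = - \frac{534905}{2}$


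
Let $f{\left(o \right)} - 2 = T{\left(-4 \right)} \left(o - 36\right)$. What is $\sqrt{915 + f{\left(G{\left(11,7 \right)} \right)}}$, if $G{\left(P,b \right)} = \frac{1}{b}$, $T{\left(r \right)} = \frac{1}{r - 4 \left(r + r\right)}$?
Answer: $\frac{\sqrt{179481}}{14} \approx 30.261$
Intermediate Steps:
$T{\left(r \right)} = - \frac{1}{7 r}$ ($T{\left(r \right)} = \frac{1}{r - 4 \cdot 2 r} = \frac{1}{r - 8 r} = \frac{1}{\left(-7\right) r} = - \frac{1}{7 r}$)
$f{\left(o \right)} = \frac{5}{7} + \frac{o}{28}$ ($f{\left(o \right)} = 2 + - \frac{1}{7 \left(-4\right)} \left(o - 36\right) = 2 + \left(- \frac{1}{7}\right) \left(- \frac{1}{4}\right) \left(-36 + o\right) = 2 + \frac{-36 + o}{28} = 2 + \left(- \frac{9}{7} + \frac{o}{28}\right) = \frac{5}{7} + \frac{o}{28}$)
$\sqrt{915 + f{\left(G{\left(11,7 \right)} \right)}} = \sqrt{915 + \left(\frac{5}{7} + \frac{1}{28 \cdot 7}\right)} = \sqrt{915 + \left(\frac{5}{7} + \frac{1}{28} \cdot \frac{1}{7}\right)} = \sqrt{915 + \left(\frac{5}{7} + \frac{1}{196}\right)} = \sqrt{915 + \frac{141}{196}} = \sqrt{\frac{179481}{196}} = \frac{\sqrt{179481}}{14}$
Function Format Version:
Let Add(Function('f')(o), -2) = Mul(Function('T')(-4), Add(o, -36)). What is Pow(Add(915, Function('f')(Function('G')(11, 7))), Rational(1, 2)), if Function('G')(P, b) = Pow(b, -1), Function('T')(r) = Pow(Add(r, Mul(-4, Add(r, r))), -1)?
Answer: Mul(Rational(1, 14), Pow(179481, Rational(1, 2))) ≈ 30.261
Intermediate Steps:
Function('T')(r) = Mul(Rational(-1, 7), Pow(r, -1)) (Function('T')(r) = Pow(Add(r, Mul(-4, Mul(2, r))), -1) = Pow(Add(r, Mul(-8, r)), -1) = Pow(Mul(-7, r), -1) = Mul(Rational(-1, 7), Pow(r, -1)))
Function('f')(o) = Add(Rational(5, 7), Mul(Rational(1, 28), o)) (Function('f')(o) = Add(2, Mul(Mul(Rational(-1, 7), Pow(-4, -1)), Add(o, -36))) = Add(2, Mul(Mul(Rational(-1, 7), Rational(-1, 4)), Add(-36, o))) = Add(2, Mul(Rational(1, 28), Add(-36, o))) = Add(2, Add(Rational(-9, 7), Mul(Rational(1, 28), o))) = Add(Rational(5, 7), Mul(Rational(1, 28), o)))
Pow(Add(915, Function('f')(Function('G')(11, 7))), Rational(1, 2)) = Pow(Add(915, Add(Rational(5, 7), Mul(Rational(1, 28), Pow(7, -1)))), Rational(1, 2)) = Pow(Add(915, Add(Rational(5, 7), Mul(Rational(1, 28), Rational(1, 7)))), Rational(1, 2)) = Pow(Add(915, Add(Rational(5, 7), Rational(1, 196))), Rational(1, 2)) = Pow(Add(915, Rational(141, 196)), Rational(1, 2)) = Pow(Rational(179481, 196), Rational(1, 2)) = Mul(Rational(1, 14), Pow(179481, Rational(1, 2)))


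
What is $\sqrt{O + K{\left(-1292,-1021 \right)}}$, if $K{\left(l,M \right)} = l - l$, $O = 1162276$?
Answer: $2 \sqrt{290569} \approx 1078.1$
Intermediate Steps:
$K{\left(l,M \right)} = 0$
$\sqrt{O + K{\left(-1292,-1021 \right)}} = \sqrt{1162276 + 0} = \sqrt{1162276} = 2 \sqrt{290569}$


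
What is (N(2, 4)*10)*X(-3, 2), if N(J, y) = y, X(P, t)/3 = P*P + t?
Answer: 1320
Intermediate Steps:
X(P, t) = 3*t + 3*P² (X(P, t) = 3*(P*P + t) = 3*(P² + t) = 3*(t + P²) = 3*t + 3*P²)
(N(2, 4)*10)*X(-3, 2) = (4*10)*(3*2 + 3*(-3)²) = 40*(6 + 3*9) = 40*(6 + 27) = 40*33 = 1320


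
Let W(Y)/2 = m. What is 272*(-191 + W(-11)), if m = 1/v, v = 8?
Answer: -51884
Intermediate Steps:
m = ⅛ (m = 1/8 = ⅛ ≈ 0.12500)
W(Y) = ¼ (W(Y) = 2*(⅛) = ¼)
272*(-191 + W(-11)) = 272*(-191 + ¼) = 272*(-763/4) = -51884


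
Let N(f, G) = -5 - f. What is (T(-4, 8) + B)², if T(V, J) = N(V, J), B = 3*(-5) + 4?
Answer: 144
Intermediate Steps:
B = -11 (B = -15 + 4 = -11)
T(V, J) = -5 - V
(T(-4, 8) + B)² = ((-5 - 1*(-4)) - 11)² = ((-5 + 4) - 11)² = (-1 - 11)² = (-12)² = 144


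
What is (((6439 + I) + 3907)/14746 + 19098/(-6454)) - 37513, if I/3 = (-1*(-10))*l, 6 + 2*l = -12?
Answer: -892588614374/23792671 ≈ -37515.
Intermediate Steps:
l = -9 (l = -3 + (½)*(-12) = -3 - 6 = -9)
I = -270 (I = 3*(-1*(-10)*(-9)) = 3*(10*(-9)) = 3*(-90) = -270)
(((6439 + I) + 3907)/14746 + 19098/(-6454)) - 37513 = (((6439 - 270) + 3907)/14746 + 19098/(-6454)) - 37513 = ((6169 + 3907)*(1/14746) + 19098*(-1/6454)) - 37513 = (10076*(1/14746) - 9549/3227) - 37513 = (5038/7373 - 9549/3227) - 37513 = -54147151/23792671 - 37513 = -892588614374/23792671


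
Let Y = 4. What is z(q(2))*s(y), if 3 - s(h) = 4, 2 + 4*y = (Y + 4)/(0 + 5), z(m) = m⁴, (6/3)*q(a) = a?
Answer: -1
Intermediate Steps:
q(a) = a/2
y = -⅒ (y = -½ + ((4 + 4)/(0 + 5))/4 = -½ + (8/5)/4 = -½ + (8*(⅕))/4 = -½ + (¼)*(8/5) = -½ + ⅖ = -⅒ ≈ -0.10000)
s(h) = -1 (s(h) = 3 - 1*4 = 3 - 4 = -1)
z(q(2))*s(y) = ((½)*2)⁴*(-1) = 1⁴*(-1) = 1*(-1) = -1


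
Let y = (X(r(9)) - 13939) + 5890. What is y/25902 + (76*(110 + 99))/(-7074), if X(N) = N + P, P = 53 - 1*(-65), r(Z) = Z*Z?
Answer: -12971063/5089743 ≈ -2.5485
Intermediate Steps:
r(Z) = Z²
P = 118 (P = 53 + 65 = 118)
X(N) = 118 + N (X(N) = N + 118 = 118 + N)
y = -7850 (y = ((118 + 9²) - 13939) + 5890 = ((118 + 81) - 13939) + 5890 = (199 - 13939) + 5890 = -13740 + 5890 = -7850)
y/25902 + (76*(110 + 99))/(-7074) = -7850/25902 + (76*(110 + 99))/(-7074) = -7850*1/25902 + (76*209)*(-1/7074) = -3925/12951 + 15884*(-1/7074) = -3925/12951 - 7942/3537 = -12971063/5089743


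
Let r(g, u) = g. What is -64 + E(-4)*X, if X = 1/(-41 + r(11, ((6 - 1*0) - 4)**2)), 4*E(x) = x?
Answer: -1919/30 ≈ -63.967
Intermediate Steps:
E(x) = x/4
X = -1/30 (X = 1/(-41 + 11) = 1/(-30) = -1/30 ≈ -0.033333)
-64 + E(-4)*X = -64 + ((1/4)*(-4))*(-1/30) = -64 - 1*(-1/30) = -64 + 1/30 = -1919/30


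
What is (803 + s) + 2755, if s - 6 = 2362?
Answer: 5926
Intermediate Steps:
s = 2368 (s = 6 + 2362 = 2368)
(803 + s) + 2755 = (803 + 2368) + 2755 = 3171 + 2755 = 5926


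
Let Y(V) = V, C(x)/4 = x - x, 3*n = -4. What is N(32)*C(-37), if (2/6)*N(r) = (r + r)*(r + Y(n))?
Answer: 0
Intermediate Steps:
n = -4/3 (n = (⅓)*(-4) = -4/3 ≈ -1.3333)
C(x) = 0 (C(x) = 4*(x - x) = 4*0 = 0)
N(r) = 6*r*(-4/3 + r) (N(r) = 3*((r + r)*(r - 4/3)) = 3*((2*r)*(-4/3 + r)) = 3*(2*r*(-4/3 + r)) = 6*r*(-4/3 + r))
N(32)*C(-37) = (2*32*(-4 + 3*32))*0 = (2*32*(-4 + 96))*0 = (2*32*92)*0 = 5888*0 = 0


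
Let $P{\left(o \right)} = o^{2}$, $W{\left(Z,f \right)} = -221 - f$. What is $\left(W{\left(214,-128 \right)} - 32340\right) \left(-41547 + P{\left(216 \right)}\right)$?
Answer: $-165700197$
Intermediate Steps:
$\left(W{\left(214,-128 \right)} - 32340\right) \left(-41547 + P{\left(216 \right)}\right) = \left(\left(-221 - -128\right) - 32340\right) \left(-41547 + 216^{2}\right) = \left(\left(-221 + 128\right) - 32340\right) \left(-41547 + 46656\right) = \left(-93 - 32340\right) 5109 = \left(-32433\right) 5109 = -165700197$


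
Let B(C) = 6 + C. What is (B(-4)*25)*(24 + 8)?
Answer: 1600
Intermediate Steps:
(B(-4)*25)*(24 + 8) = ((6 - 4)*25)*(24 + 8) = (2*25)*32 = 50*32 = 1600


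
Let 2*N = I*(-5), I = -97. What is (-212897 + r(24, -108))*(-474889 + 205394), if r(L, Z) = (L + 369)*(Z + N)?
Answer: 86259151115/2 ≈ 4.3130e+10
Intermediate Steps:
N = 485/2 (N = (-97*(-5))/2 = (½)*485 = 485/2 ≈ 242.50)
r(L, Z) = (369 + L)*(485/2 + Z) (r(L, Z) = (L + 369)*(Z + 485/2) = (369 + L)*(485/2 + Z))
(-212897 + r(24, -108))*(-474889 + 205394) = (-212897 + (178965/2 + 369*(-108) + (485/2)*24 + 24*(-108)))*(-474889 + 205394) = (-212897 + (178965/2 - 39852 + 5820 - 2592))*(-269495) = (-212897 + 105717/2)*(-269495) = -320077/2*(-269495) = 86259151115/2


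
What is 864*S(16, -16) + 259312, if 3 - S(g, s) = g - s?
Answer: 234256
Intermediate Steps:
S(g, s) = 3 + s - g (S(g, s) = 3 - (g - s) = 3 + (s - g) = 3 + s - g)
864*S(16, -16) + 259312 = 864*(3 - 16 - 1*16) + 259312 = 864*(3 - 16 - 16) + 259312 = 864*(-29) + 259312 = -25056 + 259312 = 234256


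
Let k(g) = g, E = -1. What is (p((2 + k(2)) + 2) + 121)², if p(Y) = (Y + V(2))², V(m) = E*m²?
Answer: 15625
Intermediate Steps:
V(m) = -m²
p(Y) = (-4 + Y)² (p(Y) = (Y - 1*2²)² = (Y - 1*4)² = (Y - 4)² = (-4 + Y)²)
(p((2 + k(2)) + 2) + 121)² = ((-4 + ((2 + 2) + 2))² + 121)² = ((-4 + (4 + 2))² + 121)² = ((-4 + 6)² + 121)² = (2² + 121)² = (4 + 121)² = 125² = 15625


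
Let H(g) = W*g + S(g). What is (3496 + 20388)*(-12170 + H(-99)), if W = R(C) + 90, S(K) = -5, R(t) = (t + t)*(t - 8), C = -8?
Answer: -1108910236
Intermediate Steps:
R(t) = 2*t*(-8 + t) (R(t) = (2*t)*(-8 + t) = 2*t*(-8 + t))
W = 346 (W = 2*(-8)*(-8 - 8) + 90 = 2*(-8)*(-16) + 90 = 256 + 90 = 346)
H(g) = -5 + 346*g (H(g) = 346*g - 5 = -5 + 346*g)
(3496 + 20388)*(-12170 + H(-99)) = (3496 + 20388)*(-12170 + (-5 + 346*(-99))) = 23884*(-12170 + (-5 - 34254)) = 23884*(-12170 - 34259) = 23884*(-46429) = -1108910236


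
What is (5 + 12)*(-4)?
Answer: -68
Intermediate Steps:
(5 + 12)*(-4) = 17*(-4) = -68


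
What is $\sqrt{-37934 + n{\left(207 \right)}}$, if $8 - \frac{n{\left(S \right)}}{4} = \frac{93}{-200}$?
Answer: $\frac{i \sqrt{3790014}}{10} \approx 194.68 i$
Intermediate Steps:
$n{\left(S \right)} = \frac{1693}{50}$ ($n{\left(S \right)} = 32 - 4 \frac{93}{-200} = 32 - 4 \cdot 93 \left(- \frac{1}{200}\right) = 32 - - \frac{93}{50} = 32 + \frac{93}{50} = \frac{1693}{50}$)
$\sqrt{-37934 + n{\left(207 \right)}} = \sqrt{-37934 + \frac{1693}{50}} = \sqrt{- \frac{1895007}{50}} = \frac{i \sqrt{3790014}}{10}$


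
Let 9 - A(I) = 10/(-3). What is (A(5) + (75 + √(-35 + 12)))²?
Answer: 68437/9 + 524*I*√23/3 ≈ 7604.1 + 837.67*I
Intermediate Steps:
A(I) = 37/3 (A(I) = 9 - 10/(-3) = 9 - 10*(-1)/3 = 9 - 1*(-10/3) = 9 + 10/3 = 37/3)
(A(5) + (75 + √(-35 + 12)))² = (37/3 + (75 + √(-35 + 12)))² = (37/3 + (75 + √(-23)))² = (37/3 + (75 + I*√23))² = (262/3 + I*√23)²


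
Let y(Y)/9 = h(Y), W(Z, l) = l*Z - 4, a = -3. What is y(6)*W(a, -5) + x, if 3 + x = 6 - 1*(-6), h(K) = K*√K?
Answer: 9 + 594*√6 ≈ 1464.0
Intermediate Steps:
h(K) = K^(3/2)
W(Z, l) = -4 + Z*l (W(Z, l) = Z*l - 4 = -4 + Z*l)
y(Y) = 9*Y^(3/2)
x = 9 (x = -3 + (6 - 1*(-6)) = -3 + (6 + 6) = -3 + 12 = 9)
y(6)*W(a, -5) + x = (9*6^(3/2))*(-4 - 3*(-5)) + 9 = (9*(6*√6))*(-4 + 15) + 9 = (54*√6)*11 + 9 = 594*√6 + 9 = 9 + 594*√6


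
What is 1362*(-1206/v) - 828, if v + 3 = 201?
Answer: -100362/11 ≈ -9123.8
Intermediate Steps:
v = 198 (v = -3 + 201 = 198)
1362*(-1206/v) - 828 = 1362*(-1206/198) - 828 = 1362*(-1206*1/198) - 828 = 1362*(-67/11) - 828 = -91254/11 - 828 = -100362/11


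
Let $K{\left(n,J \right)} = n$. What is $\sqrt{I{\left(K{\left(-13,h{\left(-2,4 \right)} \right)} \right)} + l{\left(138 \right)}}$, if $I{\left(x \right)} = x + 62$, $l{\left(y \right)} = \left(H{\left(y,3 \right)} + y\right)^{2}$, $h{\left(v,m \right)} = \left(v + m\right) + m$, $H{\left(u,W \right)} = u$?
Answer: $5 \sqrt{3049} \approx 276.09$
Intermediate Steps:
$h{\left(v,m \right)} = v + 2 m$ ($h{\left(v,m \right)} = \left(m + v\right) + m = v + 2 m$)
$l{\left(y \right)} = 4 y^{2}$ ($l{\left(y \right)} = \left(y + y\right)^{2} = \left(2 y\right)^{2} = 4 y^{2}$)
$I{\left(x \right)} = 62 + x$
$\sqrt{I{\left(K{\left(-13,h{\left(-2,4 \right)} \right)} \right)} + l{\left(138 \right)}} = \sqrt{\left(62 - 13\right) + 4 \cdot 138^{2}} = \sqrt{49 + 4 \cdot 19044} = \sqrt{49 + 76176} = \sqrt{76225} = 5 \sqrt{3049}$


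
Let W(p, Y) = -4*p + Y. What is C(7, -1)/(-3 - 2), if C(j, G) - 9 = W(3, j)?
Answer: -⅘ ≈ -0.80000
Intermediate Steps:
W(p, Y) = Y - 4*p
C(j, G) = -3 + j (C(j, G) = 9 + (j - 4*3) = 9 + (j - 12) = 9 + (-12 + j) = -3 + j)
C(7, -1)/(-3 - 2) = (-3 + 7)/(-3 - 2) = 4/(-5) = 4*(-⅕) = -⅘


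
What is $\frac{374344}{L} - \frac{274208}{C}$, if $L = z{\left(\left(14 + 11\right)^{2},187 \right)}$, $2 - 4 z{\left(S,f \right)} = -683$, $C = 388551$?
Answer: $\frac{581619109696}{266157435} \approx 2185.2$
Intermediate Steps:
$z{\left(S,f \right)} = \frac{685}{4}$ ($z{\left(S,f \right)} = \frac{1}{2} - - \frac{683}{4} = \frac{1}{2} + \frac{683}{4} = \frac{685}{4}$)
$L = \frac{685}{4} \approx 171.25$
$\frac{374344}{L} - \frac{274208}{C} = \frac{374344}{\frac{685}{4}} - \frac{274208}{388551} = 374344 \cdot \frac{4}{685} - \frac{274208}{388551} = \frac{1497376}{685} - \frac{274208}{388551} = \frac{581619109696}{266157435}$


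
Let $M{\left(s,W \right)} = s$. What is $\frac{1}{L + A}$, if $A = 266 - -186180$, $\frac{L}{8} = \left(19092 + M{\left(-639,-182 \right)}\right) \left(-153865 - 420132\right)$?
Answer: $- \frac{1}{84735546682} \approx -1.1801 \cdot 10^{-11}$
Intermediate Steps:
$L = -84735733128$ ($L = 8 \left(19092 - 639\right) \left(-153865 - 420132\right) = 8 \cdot 18453 \left(-573997\right) = 8 \left(-10591966641\right) = -84735733128$)
$A = 186446$ ($A = 266 + 186180 = 186446$)
$\frac{1}{L + A} = \frac{1}{-84735733128 + 186446} = \frac{1}{-84735546682} = - \frac{1}{84735546682}$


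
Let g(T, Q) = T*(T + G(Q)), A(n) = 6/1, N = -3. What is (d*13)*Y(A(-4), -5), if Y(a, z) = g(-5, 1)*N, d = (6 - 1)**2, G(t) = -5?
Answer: -48750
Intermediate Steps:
A(n) = 6 (A(n) = 6*1 = 6)
d = 25 (d = 5**2 = 25)
g(T, Q) = T*(-5 + T) (g(T, Q) = T*(T - 5) = T*(-5 + T))
Y(a, z) = -150 (Y(a, z) = -5*(-5 - 5)*(-3) = -5*(-10)*(-3) = 50*(-3) = -150)
(d*13)*Y(A(-4), -5) = (25*13)*(-150) = 325*(-150) = -48750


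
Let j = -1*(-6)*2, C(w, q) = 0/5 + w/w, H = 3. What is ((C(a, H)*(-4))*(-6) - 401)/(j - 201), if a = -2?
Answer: 377/189 ≈ 1.9947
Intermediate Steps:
C(w, q) = 1 (C(w, q) = 0*(1/5) + 1 = 0 + 1 = 1)
j = 12 (j = 6*2 = 12)
((C(a, H)*(-4))*(-6) - 401)/(j - 201) = ((1*(-4))*(-6) - 401)/(12 - 201) = (-4*(-6) - 401)/(-189) = (24 - 401)*(-1/189) = -377*(-1/189) = 377/189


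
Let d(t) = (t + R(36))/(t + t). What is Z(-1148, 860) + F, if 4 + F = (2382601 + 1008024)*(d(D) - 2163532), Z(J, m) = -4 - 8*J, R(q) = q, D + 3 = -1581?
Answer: -645543713895637/88 ≈ -7.3357e+12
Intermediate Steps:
D = -1584 (D = -3 - 1581 = -1584)
d(t) = (36 + t)/(2*t) (d(t) = (t + 36)/(t + t) = (36 + t)/((2*t)) = (36 + t)*(1/(2*t)) = (36 + t)/(2*t))
F = -645543714703477/88 (F = -4 + (2382601 + 1008024)*((1/2)*(36 - 1584)/(-1584) - 2163532) = -4 + 3390625*((1/2)*(-1/1584)*(-1548) - 2163532) = -4 + 3390625*(43/88 - 2163532) = -4 + 3390625*(-190390773/88) = -4 - 645543714703125/88 = -645543714703477/88 ≈ -7.3357e+12)
Z(-1148, 860) + F = (-4 - 8*(-1148)) - 645543714703477/88 = (-4 + 9184) - 645543714703477/88 = 9180 - 645543714703477/88 = -645543713895637/88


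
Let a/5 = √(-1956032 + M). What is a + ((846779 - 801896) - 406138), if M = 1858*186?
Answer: -361255 + 10*I*√402611 ≈ -3.6126e+5 + 6345.2*I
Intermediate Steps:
M = 345588
a = 10*I*√402611 (a = 5*√(-1956032 + 345588) = 5*√(-1610444) = 5*(2*I*√402611) = 10*I*√402611 ≈ 6345.2*I)
a + ((846779 - 801896) - 406138) = 10*I*√402611 + ((846779 - 801896) - 406138) = 10*I*√402611 + (44883 - 406138) = 10*I*√402611 - 361255 = -361255 + 10*I*√402611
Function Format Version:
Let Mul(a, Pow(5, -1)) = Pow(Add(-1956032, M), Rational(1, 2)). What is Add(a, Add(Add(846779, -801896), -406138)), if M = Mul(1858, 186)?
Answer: Add(-361255, Mul(10, I, Pow(402611, Rational(1, 2)))) ≈ Add(-3.6126e+5, Mul(6345.2, I))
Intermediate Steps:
M = 345588
a = Mul(10, I, Pow(402611, Rational(1, 2))) (a = Mul(5, Pow(Add(-1956032, 345588), Rational(1, 2))) = Mul(5, Pow(-1610444, Rational(1, 2))) = Mul(5, Mul(2, I, Pow(402611, Rational(1, 2)))) = Mul(10, I, Pow(402611, Rational(1, 2))) ≈ Mul(6345.2, I))
Add(a, Add(Add(846779, -801896), -406138)) = Add(Mul(10, I, Pow(402611, Rational(1, 2))), Add(Add(846779, -801896), -406138)) = Add(Mul(10, I, Pow(402611, Rational(1, 2))), Add(44883, -406138)) = Add(Mul(10, I, Pow(402611, Rational(1, 2))), -361255) = Add(-361255, Mul(10, I, Pow(402611, Rational(1, 2))))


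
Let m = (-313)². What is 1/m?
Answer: 1/97969 ≈ 1.0207e-5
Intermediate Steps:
m = 97969
1/m = 1/97969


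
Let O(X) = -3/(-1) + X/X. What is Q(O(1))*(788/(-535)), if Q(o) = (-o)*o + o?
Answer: 9456/535 ≈ 17.675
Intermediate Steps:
O(X) = 4 (O(X) = -3*(-1) + 1 = 3 + 1 = 4)
Q(o) = o - o**2 (Q(o) = -o**2 + o = o - o**2)
Q(O(1))*(788/(-535)) = (4*(1 - 1*4))*(788/(-535)) = (4*(1 - 4))*(788*(-1/535)) = (4*(-3))*(-788/535) = -12*(-788/535) = 9456/535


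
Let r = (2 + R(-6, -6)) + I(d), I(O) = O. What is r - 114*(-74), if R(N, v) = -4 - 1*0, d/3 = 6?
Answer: 8452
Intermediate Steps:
d = 18 (d = 3*6 = 18)
R(N, v) = -4 (R(N, v) = -4 + 0 = -4)
r = 16 (r = (2 - 4) + 18 = -2 + 18 = 16)
r - 114*(-74) = 16 - 114*(-74) = 16 + 8436 = 8452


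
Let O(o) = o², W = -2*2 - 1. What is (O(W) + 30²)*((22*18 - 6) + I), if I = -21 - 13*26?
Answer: 28675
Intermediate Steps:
W = -5 (W = -4 - 1 = -5)
I = -359 (I = -21 - 338 = -359)
(O(W) + 30²)*((22*18 - 6) + I) = ((-5)² + 30²)*((22*18 - 6) - 359) = (25 + 900)*((396 - 6) - 359) = 925*(390 - 359) = 925*31 = 28675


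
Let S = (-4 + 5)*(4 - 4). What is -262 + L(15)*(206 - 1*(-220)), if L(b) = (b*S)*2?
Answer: -262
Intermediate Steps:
S = 0 (S = 1*0 = 0)
L(b) = 0 (L(b) = (b*0)*2 = 0*2 = 0)
-262 + L(15)*(206 - 1*(-220)) = -262 + 0*(206 - 1*(-220)) = -262 + 0*(206 + 220) = -262 + 0*426 = -262 + 0 = -262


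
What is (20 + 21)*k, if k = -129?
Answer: -5289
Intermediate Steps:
(20 + 21)*k = (20 + 21)*(-129) = 41*(-129) = -5289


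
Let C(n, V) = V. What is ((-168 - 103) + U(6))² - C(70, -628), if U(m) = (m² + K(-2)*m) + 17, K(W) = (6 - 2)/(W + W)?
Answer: 50804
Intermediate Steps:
K(W) = 2/W (K(W) = 4/((2*W)) = 4*(1/(2*W)) = 2/W)
U(m) = 17 + m² - m (U(m) = (m² + (2/(-2))*m) + 17 = (m² + (2*(-½))*m) + 17 = (m² - m) + 17 = 17 + m² - m)
((-168 - 103) + U(6))² - C(70, -628) = ((-168 - 103) + (17 + 6² - 1*6))² - 1*(-628) = (-271 + (17 + 36 - 6))² + 628 = (-271 + 47)² + 628 = (-224)² + 628 = 50176 + 628 = 50804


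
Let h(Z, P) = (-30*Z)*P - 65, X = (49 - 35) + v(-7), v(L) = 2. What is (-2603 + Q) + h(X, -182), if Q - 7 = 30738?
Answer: 115437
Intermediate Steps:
Q = 30745 (Q = 7 + 30738 = 30745)
X = 16 (X = (49 - 35) + 2 = 14 + 2 = 16)
h(Z, P) = -65 - 30*P*Z (h(Z, P) = -30*P*Z - 65 = -65 - 30*P*Z)
(-2603 + Q) + h(X, -182) = (-2603 + 30745) + (-65 - 30*(-182)*16) = 28142 + (-65 + 87360) = 28142 + 87295 = 115437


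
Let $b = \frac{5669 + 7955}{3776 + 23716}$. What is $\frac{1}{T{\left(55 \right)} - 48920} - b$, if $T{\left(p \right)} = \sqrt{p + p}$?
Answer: $- \frac{815146061090}{1644823191117} - \frac{\sqrt{110}}{2393166290} \approx -0.49558$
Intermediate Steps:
$T{\left(p \right)} = \sqrt{2} \sqrt{p}$ ($T{\left(p \right)} = \sqrt{2 p} = \sqrt{2} \sqrt{p}$)
$b = \frac{3406}{6873}$ ($b = \frac{13624}{27492} = 13624 \cdot \frac{1}{27492} = \frac{3406}{6873} \approx 0.49556$)
$\frac{1}{T{\left(55 \right)} - 48920} - b = \frac{1}{\sqrt{2} \sqrt{55} - 48920} - \frac{3406}{6873} = \frac{1}{\sqrt{110} - 48920} - \frac{3406}{6873} = \frac{1}{-48920 + \sqrt{110}} - \frac{3406}{6873} = - \frac{3406}{6873} + \frac{1}{-48920 + \sqrt{110}}$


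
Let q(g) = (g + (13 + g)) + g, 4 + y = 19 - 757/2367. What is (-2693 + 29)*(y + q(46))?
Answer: -116080840/263 ≈ -4.4137e+5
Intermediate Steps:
y = 34748/2367 (y = -4 + (19 - 757/2367) = -4 + 44216/2367 = 34748/2367 ≈ 14.680)
q(g) = 13 + 3*g (q(g) = (13 + 2*g) + g = 13 + 3*g)
(-2693 + 29)*(y + q(46)) = (-2693 + 29)*(34748/2367 + (13 + 3*46)) = -2664*(34748/2367 + (13 + 138)) = -2664*(34748/2367 + 151) = -2664*392165/2367 = -116080840/263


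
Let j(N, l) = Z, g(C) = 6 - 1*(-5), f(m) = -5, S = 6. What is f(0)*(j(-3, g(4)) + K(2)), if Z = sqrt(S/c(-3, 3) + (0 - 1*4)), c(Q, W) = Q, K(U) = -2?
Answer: 10 - 5*I*sqrt(6) ≈ 10.0 - 12.247*I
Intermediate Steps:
g(C) = 11 (g(C) = 6 + 5 = 11)
Z = I*sqrt(6) (Z = sqrt(6/(-3) + (0 - 1*4)) = sqrt(6*(-1/3) + (0 - 4)) = sqrt(-2 - 4) = sqrt(-6) = I*sqrt(6) ≈ 2.4495*I)
j(N, l) = I*sqrt(6)
f(0)*(j(-3, g(4)) + K(2)) = -5*(I*sqrt(6) - 2) = -5*(-2 + I*sqrt(6)) = 10 - 5*I*sqrt(6)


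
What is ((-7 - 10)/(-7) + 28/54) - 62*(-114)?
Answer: 1336409/189 ≈ 7070.9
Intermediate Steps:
((-7 - 10)/(-7) + 28/54) - 62*(-114) = (-17*(-⅐) + 28*(1/54)) + 7068 = (17/7 + 14/27) + 7068 = 557/189 + 7068 = 1336409/189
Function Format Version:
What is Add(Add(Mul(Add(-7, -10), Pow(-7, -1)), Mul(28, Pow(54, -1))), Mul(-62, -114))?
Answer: Rational(1336409, 189) ≈ 7070.9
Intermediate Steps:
Add(Add(Mul(Add(-7, -10), Pow(-7, -1)), Mul(28, Pow(54, -1))), Mul(-62, -114)) = Add(Add(Mul(-17, Rational(-1, 7)), Mul(28, Rational(1, 54))), 7068) = Add(Add(Rational(17, 7), Rational(14, 27)), 7068) = Add(Rational(557, 189), 7068) = Rational(1336409, 189)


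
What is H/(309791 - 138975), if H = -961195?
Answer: -961195/170816 ≈ -5.6271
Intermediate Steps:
H/(309791 - 138975) = -961195/(309791 - 138975) = -961195/170816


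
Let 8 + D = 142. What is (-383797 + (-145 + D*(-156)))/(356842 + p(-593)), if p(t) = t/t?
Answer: -404846/356843 ≈ -1.1345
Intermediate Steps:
D = 134 (D = -8 + 142 = 134)
p(t) = 1
(-383797 + (-145 + D*(-156)))/(356842 + p(-593)) = (-383797 + (-145 + 134*(-156)))/(356842 + 1) = (-383797 + (-145 - 20904))/356843 = (-383797 - 21049)*(1/356843) = -404846*1/356843 = -404846/356843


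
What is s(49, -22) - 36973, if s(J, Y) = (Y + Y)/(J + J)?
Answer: -1811699/49 ≈ -36973.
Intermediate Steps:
s(J, Y) = Y/J (s(J, Y) = (2*Y)/((2*J)) = (2*Y)*(1/(2*J)) = Y/J)
s(49, -22) - 36973 = -22/49 - 36973 = -1811699/49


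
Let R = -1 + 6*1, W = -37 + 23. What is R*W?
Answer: -70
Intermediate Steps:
W = -14
R = 5 (R = -1 + 6 = 5)
R*W = 5*(-14) = -70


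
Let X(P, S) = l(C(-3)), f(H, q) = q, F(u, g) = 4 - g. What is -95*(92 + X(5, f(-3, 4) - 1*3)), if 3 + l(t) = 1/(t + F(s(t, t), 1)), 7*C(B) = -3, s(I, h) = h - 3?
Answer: -152855/18 ≈ -8491.9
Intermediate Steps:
s(I, h) = -3 + h
C(B) = -3/7 (C(B) = (⅐)*(-3) = -3/7)
l(t) = -3 + 1/(3 + t) (l(t) = -3 + 1/(t + (4 - 1*1)) = -3 + 1/(t + (4 - 1)) = -3 + 1/(t + 3) = -3 + 1/(3 + t))
X(P, S) = -47/18 (X(P, S) = (-8 - 3*(-3/7))/(3 - 3/7) = (-8 + 9/7)/(18/7) = (7/18)*(-47/7) = -47/18)
-95*(92 + X(5, f(-3, 4) - 1*3)) = -95*(92 - 47/18) = -95*1609/18 = -152855/18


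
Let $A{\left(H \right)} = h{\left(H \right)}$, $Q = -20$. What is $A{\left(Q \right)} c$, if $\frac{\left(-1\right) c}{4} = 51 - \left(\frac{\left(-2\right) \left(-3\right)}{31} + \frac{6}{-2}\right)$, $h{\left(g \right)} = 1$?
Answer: $- \frac{6672}{31} \approx -215.23$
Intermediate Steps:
$A{\left(H \right)} = 1$
$c = - \frac{6672}{31}$ ($c = - 4 \left(51 - \left(\frac{\left(-2\right) \left(-3\right)}{31} + \frac{6}{-2}\right)\right) = - 4 \left(51 - \left(6 \cdot \frac{1}{31} + 6 \left(- \frac{1}{2}\right)\right)\right) = - 4 \left(51 - \left(\frac{6}{31} - 3\right)\right) = - 4 \left(51 - - \frac{87}{31}\right) = - 4 \left(51 + \frac{87}{31}\right) = \left(-4\right) \frac{1668}{31} = - \frac{6672}{31} \approx -215.23$)
$A{\left(Q \right)} c = 1 \left(- \frac{6672}{31}\right) = - \frac{6672}{31}$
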